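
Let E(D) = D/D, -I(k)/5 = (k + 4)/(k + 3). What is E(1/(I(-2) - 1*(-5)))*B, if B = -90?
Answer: -90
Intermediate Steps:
I(k) = -5*(4 + k)/(3 + k) (I(k) = -5*(k + 4)/(k + 3) = -5*(4 + k)/(3 + k))
E(D) = 1
E(1/(I(-2) - 1*(-5)))*B = 1*(-90) = -90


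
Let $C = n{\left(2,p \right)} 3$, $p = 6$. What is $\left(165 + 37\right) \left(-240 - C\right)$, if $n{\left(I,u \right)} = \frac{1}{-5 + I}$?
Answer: $-48278$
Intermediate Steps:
$C = -1$ ($C = \frac{1}{-5 + 2} \cdot 3 = \frac{1}{-3} \cdot 3 = \left(- \frac{1}{3}\right) 3 = -1$)
$\left(165 + 37\right) \left(-240 - C\right) = \left(165 + 37\right) \left(-240 - -1\right) = 202 \left(-240 + 1\right) = 202 \left(-239\right) = -48278$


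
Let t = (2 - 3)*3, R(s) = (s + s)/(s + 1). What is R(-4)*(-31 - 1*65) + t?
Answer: -259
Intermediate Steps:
R(s) = 2*s/(1 + s) (R(s) = (2*s)/(1 + s) = 2*s/(1 + s))
t = -3 (t = -1*3 = -3)
R(-4)*(-31 - 1*65) + t = (2*(-4)/(1 - 4))*(-31 - 1*65) - 3 = (2*(-4)/(-3))*(-31 - 65) - 3 = (2*(-4)*(-⅓))*(-96) - 3 = (8/3)*(-96) - 3 = -256 - 3 = -259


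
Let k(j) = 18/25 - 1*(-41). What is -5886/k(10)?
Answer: -147150/1043 ≈ -141.08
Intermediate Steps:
k(j) = 1043/25 (k(j) = 18*(1/25) + 41 = 18/25 + 41 = 1043/25)
-5886/k(10) = -5886/1043/25 = -5886*25/1043 = -147150/1043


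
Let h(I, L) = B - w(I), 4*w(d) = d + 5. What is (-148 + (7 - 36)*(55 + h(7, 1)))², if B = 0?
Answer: 2742336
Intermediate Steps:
w(d) = 5/4 + d/4 (w(d) = (d + 5)/4 = (5 + d)/4 = 5/4 + d/4)
h(I, L) = -5/4 - I/4 (h(I, L) = 0 - (5/4 + I/4) = 0 + (-5/4 - I/4) = -5/4 - I/4)
(-148 + (7 - 36)*(55 + h(7, 1)))² = (-148 + (7 - 36)*(55 + (-5/4 - ¼*7)))² = (-148 - 29*(55 + (-5/4 - 7/4)))² = (-148 - 29*(55 - 3))² = (-148 - 29*52)² = (-148 - 1508)² = (-1656)² = 2742336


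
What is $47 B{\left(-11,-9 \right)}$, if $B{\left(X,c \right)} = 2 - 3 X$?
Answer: $1645$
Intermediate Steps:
$47 B{\left(-11,-9 \right)} = 47 \left(2 - -33\right) = 47 \left(2 + 33\right) = 47 \cdot 35 = 1645$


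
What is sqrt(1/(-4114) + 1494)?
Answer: 7*sqrt(4264790)/374 ≈ 38.652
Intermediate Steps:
sqrt(1/(-4114) + 1494) = sqrt(-1/4114 + 1494) = sqrt(6146315/4114) = 7*sqrt(4264790)/374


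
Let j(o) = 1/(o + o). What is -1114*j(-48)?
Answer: 557/48 ≈ 11.604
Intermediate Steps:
j(o) = 1/(2*o)
-1114*j(-48) = -557/(-48) = -557*(-1)/48 = -1114*(-1/96) = 557/48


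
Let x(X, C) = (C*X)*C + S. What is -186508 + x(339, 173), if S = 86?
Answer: 9959509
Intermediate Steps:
x(X, C) = 86 + X*C² (x(X, C) = (C*X)*C + 86 = X*C² + 86 = 86 + X*C²)
-186508 + x(339, 173) = -186508 + (86 + 339*173²) = -186508 + (86 + 339*29929) = -186508 + (86 + 10145931) = -186508 + 10146017 = 9959509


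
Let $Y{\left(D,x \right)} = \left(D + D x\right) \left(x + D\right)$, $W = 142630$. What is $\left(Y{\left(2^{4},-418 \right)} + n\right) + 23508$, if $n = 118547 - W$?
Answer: $2681569$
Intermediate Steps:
$Y{\left(D,x \right)} = \left(D + x\right) \left(D + D x\right)$ ($Y{\left(D,x \right)} = \left(D + D x\right) \left(D + x\right) = \left(D + x\right) \left(D + D x\right)$)
$n = -24083$ ($n = 118547 - 142630 = -24083$)
$\left(Y{\left(2^{4},-418 \right)} + n\right) + 23508 = \left(2^{4} \left(2^{4} - 418 + \left(-418\right)^{2} + 2^{4} \left(-418\right)\right) - 24083\right) + 23508 = \left(16 \left(16 - 418 + 174724 + 16 \left(-418\right)\right) - 24083\right) + 23508 = \left(16 \left(16 - 418 + 174724 - 6688\right) - 24083\right) + 23508 = \left(16 \cdot 167634 - 24083\right) + 23508 = \left(2682144 - 24083\right) + 23508 = 2658061 + 23508 = 2681569$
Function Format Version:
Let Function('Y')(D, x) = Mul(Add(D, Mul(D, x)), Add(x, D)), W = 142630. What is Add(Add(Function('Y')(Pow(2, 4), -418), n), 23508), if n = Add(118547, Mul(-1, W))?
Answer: 2681569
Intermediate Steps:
Function('Y')(D, x) = Mul(Add(D, x), Add(D, Mul(D, x))) (Function('Y')(D, x) = Mul(Add(D, Mul(D, x)), Add(D, x)) = Mul(Add(D, x), Add(D, Mul(D, x))))
n = -24083 (n = Add(118547, Mul(-1, 142630)) = Add(118547, -142630) = -24083)
Add(Add(Function('Y')(Pow(2, 4), -418), n), 23508) = Add(Add(Mul(Pow(2, 4), Add(Pow(2, 4), -418, Pow(-418, 2), Mul(Pow(2, 4), -418))), -24083), 23508) = Add(Add(Mul(16, Add(16, -418, 174724, Mul(16, -418))), -24083), 23508) = Add(Add(Mul(16, Add(16, -418, 174724, -6688)), -24083), 23508) = Add(Add(Mul(16, 167634), -24083), 23508) = Add(Add(2682144, -24083), 23508) = Add(2658061, 23508) = 2681569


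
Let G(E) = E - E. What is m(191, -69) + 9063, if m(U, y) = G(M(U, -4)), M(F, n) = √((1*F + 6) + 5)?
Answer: 9063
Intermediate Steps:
M(F, n) = √(11 + F) (M(F, n) = √((F + 6) + 5) = √((6 + F) + 5) = √(11 + F))
G(E) = 0
m(U, y) = 0
m(191, -69) + 9063 = 0 + 9063 = 9063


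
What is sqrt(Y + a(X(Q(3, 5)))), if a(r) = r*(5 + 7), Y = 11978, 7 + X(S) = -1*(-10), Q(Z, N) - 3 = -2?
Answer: sqrt(12014) ≈ 109.61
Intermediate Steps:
Q(Z, N) = 1 (Q(Z, N) = 3 - 2 = 1)
X(S) = 3 (X(S) = -7 - 1*(-10) = -7 + 10 = 3)
a(r) = 12*r (a(r) = r*12 = 12*r)
sqrt(Y + a(X(Q(3, 5)))) = sqrt(11978 + 12*3) = sqrt(11978 + 36) = sqrt(12014)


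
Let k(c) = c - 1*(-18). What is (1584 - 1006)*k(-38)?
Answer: -11560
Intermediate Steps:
k(c) = 18 + c (k(c) = c + 18 = 18 + c)
(1584 - 1006)*k(-38) = (1584 - 1006)*(18 - 38) = 578*(-20) = -11560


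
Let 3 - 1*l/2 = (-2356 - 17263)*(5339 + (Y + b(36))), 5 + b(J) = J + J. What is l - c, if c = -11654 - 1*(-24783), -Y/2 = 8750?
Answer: -474557495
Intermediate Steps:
Y = -17500 (Y = -2*8750 = -17500)
b(J) = -5 + 2*J (b(J) = -5 + (J + J) = -5 + 2*J)
l = -474544366 (l = 6 - 2*(-2356 - 17263)*(5339 + (-17500 + (-5 + 2*36))) = 6 - (-39238)*(5339 + (-17500 + (-5 + 72))) = 6 - (-39238)*(5339 + (-17500 + 67)) = 6 - (-39238)*(5339 - 17433) = 6 - (-39238)*(-12094) = 6 - 2*237272186 = 6 - 474544372 = -474544366)
c = 13129 (c = -11654 + 24783 = 13129)
l - c = -474544366 - 1*13129 = -474544366 - 13129 = -474557495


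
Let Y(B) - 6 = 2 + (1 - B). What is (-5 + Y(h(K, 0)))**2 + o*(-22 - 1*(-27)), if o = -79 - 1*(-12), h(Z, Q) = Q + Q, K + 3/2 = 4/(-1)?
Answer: -319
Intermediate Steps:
K = -11/2 (K = -3/2 + 4/(-1) = -3/2 + 4*(-1) = -3/2 - 4 = -11/2 ≈ -5.5000)
h(Z, Q) = 2*Q
Y(B) = 9 - B (Y(B) = 6 + (2 + (1 - B)) = 6 + (3 - B) = 9 - B)
o = -67 (o = -79 + 12 = -67)
(-5 + Y(h(K, 0)))**2 + o*(-22 - 1*(-27)) = (-5 + (9 - 2*0))**2 - 67*(-22 - 1*(-27)) = (-5 + (9 - 1*0))**2 - 67*(-22 + 27) = (-5 + (9 + 0))**2 - 67*5 = (-5 + 9)**2 - 335 = 4**2 - 335 = 16 - 335 = -319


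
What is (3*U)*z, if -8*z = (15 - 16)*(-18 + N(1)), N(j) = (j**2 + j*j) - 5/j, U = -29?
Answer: 1827/8 ≈ 228.38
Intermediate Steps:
N(j) = -5/j + 2*j**2 (N(j) = (j**2 + j**2) - 5/j = 2*j**2 - 5/j = -5/j + 2*j**2)
z = -21/8 (z = -(15 - 16)*(-18 + (-5 + 2*1**3)/1)/8 = -(-1)*(-18 + 1*(-5 + 2*1))/8 = -(-1)*(-18 + 1*(-5 + 2))/8 = -(-1)*(-18 + 1*(-3))/8 = -(-1)*(-18 - 3)/8 = -(-1)*(-21)/8 = -1/8*21 = -21/8 ≈ -2.6250)
(3*U)*z = (3*(-29))*(-21/8) = -87*(-21/8) = 1827/8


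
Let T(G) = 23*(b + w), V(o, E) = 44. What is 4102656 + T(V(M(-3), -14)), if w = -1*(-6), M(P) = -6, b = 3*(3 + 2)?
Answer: 4103139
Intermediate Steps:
b = 15 (b = 3*5 = 15)
w = 6
T(G) = 483 (T(G) = 23*(15 + 6) = 23*21 = 483)
4102656 + T(V(M(-3), -14)) = 4102656 + 483 = 4103139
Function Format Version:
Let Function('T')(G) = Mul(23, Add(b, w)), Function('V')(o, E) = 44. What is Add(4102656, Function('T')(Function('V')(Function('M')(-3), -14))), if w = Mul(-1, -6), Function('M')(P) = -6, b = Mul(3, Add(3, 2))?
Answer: 4103139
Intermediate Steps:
b = 15 (b = Mul(3, 5) = 15)
w = 6
Function('T')(G) = 483 (Function('T')(G) = Mul(23, Add(15, 6)) = Mul(23, 21) = 483)
Add(4102656, Function('T')(Function('V')(Function('M')(-3), -14))) = Add(4102656, 483) = 4103139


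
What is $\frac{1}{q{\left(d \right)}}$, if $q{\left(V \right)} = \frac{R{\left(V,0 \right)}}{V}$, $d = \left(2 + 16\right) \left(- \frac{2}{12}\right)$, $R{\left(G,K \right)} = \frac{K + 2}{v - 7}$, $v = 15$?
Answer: $-12$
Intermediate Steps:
$R{\left(G,K \right)} = \frac{1}{4} + \frac{K}{8}$ ($R{\left(G,K \right)} = \frac{K + 2}{15 - 7} = \frac{2 + K}{8} = \left(2 + K\right) \frac{1}{8} = \frac{1}{4} + \frac{K}{8}$)
$d = -3$ ($d = 18 \left(\left(-2\right) \frac{1}{12}\right) = 18 \left(- \frac{1}{6}\right) = -3$)
$q{\left(V \right)} = \frac{1}{4 V}$ ($q{\left(V \right)} = \frac{\frac{1}{4} + \frac{1}{8} \cdot 0}{V} = \frac{\frac{1}{4} + 0}{V} = \frac{1}{4 V}$)
$\frac{1}{q{\left(d \right)}} = \frac{1}{\frac{1}{4} \frac{1}{-3}} = \frac{1}{\frac{1}{4} \left(- \frac{1}{3}\right)} = \frac{1}{- \frac{1}{12}} = -12$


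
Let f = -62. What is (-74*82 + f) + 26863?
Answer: 20733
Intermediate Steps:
(-74*82 + f) + 26863 = (-74*82 - 62) + 26863 = (-6068 - 62) + 26863 = -6130 + 26863 = 20733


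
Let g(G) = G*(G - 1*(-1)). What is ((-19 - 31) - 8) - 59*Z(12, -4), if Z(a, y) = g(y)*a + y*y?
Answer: -9498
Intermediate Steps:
g(G) = G*(1 + G) (g(G) = G*(G + 1) = G*(1 + G))
Z(a, y) = y² + a*y*(1 + y) (Z(a, y) = (y*(1 + y))*a + y*y = a*y*(1 + y) + y² = y² + a*y*(1 + y))
((-19 - 31) - 8) - 59*Z(12, -4) = ((-19 - 31) - 8) - (-236)*(-4 + 12*(1 - 4)) = (-50 - 8) - (-236)*(-4 + 12*(-3)) = -58 - (-236)*(-4 - 36) = -58 - (-236)*(-40) = -58 - 59*160 = -58 - 9440 = -9498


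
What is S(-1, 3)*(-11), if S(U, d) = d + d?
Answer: -66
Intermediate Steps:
S(U, d) = 2*d
S(-1, 3)*(-11) = (2*3)*(-11) = 6*(-11) = -66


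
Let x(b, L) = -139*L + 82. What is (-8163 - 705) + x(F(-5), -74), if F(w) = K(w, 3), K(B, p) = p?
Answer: 1500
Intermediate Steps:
F(w) = 3
x(b, L) = 82 - 139*L
(-8163 - 705) + x(F(-5), -74) = (-8163 - 705) + (82 - 139*(-74)) = -8868 + (82 + 10286) = -8868 + 10368 = 1500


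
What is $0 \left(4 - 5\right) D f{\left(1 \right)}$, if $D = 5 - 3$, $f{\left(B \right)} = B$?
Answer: $0$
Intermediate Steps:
$D = 2$
$0 \left(4 - 5\right) D f{\left(1 \right)} = 0 \left(4 - 5\right) 2 \cdot 1 = 0 \left(-1\right) 2 \cdot 1 = 0 \cdot 2 \cdot 1 = 0 \cdot 1 = 0$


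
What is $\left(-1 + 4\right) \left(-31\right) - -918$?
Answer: $825$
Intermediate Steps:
$\left(-1 + 4\right) \left(-31\right) - -918 = 3 \left(-31\right) + 918 = -93 + 918 = 825$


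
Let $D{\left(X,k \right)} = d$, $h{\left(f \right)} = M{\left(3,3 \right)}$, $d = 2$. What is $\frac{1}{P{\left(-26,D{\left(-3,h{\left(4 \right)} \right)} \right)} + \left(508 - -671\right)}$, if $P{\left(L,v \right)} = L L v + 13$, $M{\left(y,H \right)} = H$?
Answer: $\frac{1}{2544} \approx 0.00039308$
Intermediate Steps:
$h{\left(f \right)} = 3$
$D{\left(X,k \right)} = 2$
$P{\left(L,v \right)} = 13 + v L^{2}$ ($P{\left(L,v \right)} = L^{2} v + 13 = v L^{2} + 13 = 13 + v L^{2}$)
$\frac{1}{P{\left(-26,D{\left(-3,h{\left(4 \right)} \right)} \right)} + \left(508 - -671\right)} = \frac{1}{\left(13 + 2 \left(-26\right)^{2}\right) + \left(508 - -671\right)} = \frac{1}{\left(13 + 2 \cdot 676\right) + \left(508 + 671\right)} = \frac{1}{\left(13 + 1352\right) + 1179} = \frac{1}{1365 + 1179} = \frac{1}{2544}$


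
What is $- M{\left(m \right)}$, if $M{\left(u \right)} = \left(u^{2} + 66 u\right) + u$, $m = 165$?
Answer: $-38280$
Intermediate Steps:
$M{\left(u \right)} = u^{2} + 67 u$
$- M{\left(m \right)} = - 165 \left(67 + 165\right) = - 165 \cdot 232 = \left(-1\right) 38280 = -38280$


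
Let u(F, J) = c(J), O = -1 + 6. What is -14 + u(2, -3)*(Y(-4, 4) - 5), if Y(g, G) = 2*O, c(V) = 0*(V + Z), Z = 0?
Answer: -14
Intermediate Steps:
O = 5
c(V) = 0 (c(V) = 0*(V + 0) = 0*V = 0)
u(F, J) = 0
Y(g, G) = 10 (Y(g, G) = 2*5 = 10)
-14 + u(2, -3)*(Y(-4, 4) - 5) = -14 + 0*(10 - 5) = -14 + 0*5 = -14 + 0 = -14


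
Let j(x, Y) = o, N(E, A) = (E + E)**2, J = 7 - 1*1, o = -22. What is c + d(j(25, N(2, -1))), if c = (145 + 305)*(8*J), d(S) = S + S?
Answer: 21556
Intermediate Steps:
J = 6 (J = 7 - 1 = 6)
N(E, A) = 4*E**2 (N(E, A) = (2*E)**2 = 4*E**2)
j(x, Y) = -22
d(S) = 2*S
c = 21600 (c = (145 + 305)*(8*6) = 450*48 = 21600)
c + d(j(25, N(2, -1))) = 21600 + 2*(-22) = 21600 - 44 = 21556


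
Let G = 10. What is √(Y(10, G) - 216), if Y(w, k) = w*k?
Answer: 2*I*√29 ≈ 10.77*I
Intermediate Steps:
Y(w, k) = k*w
√(Y(10, G) - 216) = √(10*10 - 216) = √(100 - 216) = √(-116) = 2*I*√29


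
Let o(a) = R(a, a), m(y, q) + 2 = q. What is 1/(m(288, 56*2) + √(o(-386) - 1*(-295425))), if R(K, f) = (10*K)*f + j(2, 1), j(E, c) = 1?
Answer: -55/886643 + √1785386/1773286 ≈ 0.00069148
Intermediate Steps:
m(y, q) = -2 + q
R(K, f) = 1 + 10*K*f (R(K, f) = (10*K)*f + 1 = 10*K*f + 1 = 1 + 10*K*f)
o(a) = 1 + 10*a² (o(a) = 1 + 10*a*a = 1 + 10*a²)
1/(m(288, 56*2) + √(o(-386) - 1*(-295425))) = 1/((-2 + 56*2) + √((1 + 10*(-386)²) - 1*(-295425))) = 1/((-2 + 112) + √((1 + 10*148996) + 295425)) = 1/(110 + √((1 + 1489960) + 295425)) = 1/(110 + √(1489961 + 295425)) = 1/(110 + √1785386)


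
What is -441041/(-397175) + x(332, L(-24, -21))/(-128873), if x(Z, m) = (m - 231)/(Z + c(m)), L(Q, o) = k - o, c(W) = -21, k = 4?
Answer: 17676785900673/15918576604025 ≈ 1.1105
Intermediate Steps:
L(Q, o) = 4 - o
x(Z, m) = (-231 + m)/(-21 + Z) (x(Z, m) = (m - 231)/(Z - 21) = (-231 + m)/(-21 + Z))
-441041/(-397175) + x(332, L(-24, -21))/(-128873) = -441041/(-397175) + ((-231 + (4 - 1*(-21)))/(-21 + 332))/(-128873) = -441041*(-1/397175) + ((-231 + (4 + 21))/311)*(-1/128873) = 441041/397175 + ((-231 + 25)/311)*(-1/128873) = 441041/397175 + ((1/311)*(-206))*(-1/128873) = 441041/397175 - 206/311*(-1/128873) = 441041/397175 + 206/40079503 = 17676785900673/15918576604025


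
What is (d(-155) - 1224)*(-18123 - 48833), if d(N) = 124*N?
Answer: 1368848464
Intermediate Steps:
(d(-155) - 1224)*(-18123 - 48833) = (124*(-155) - 1224)*(-18123 - 48833) = (-19220 - 1224)*(-66956) = -20444*(-66956) = 1368848464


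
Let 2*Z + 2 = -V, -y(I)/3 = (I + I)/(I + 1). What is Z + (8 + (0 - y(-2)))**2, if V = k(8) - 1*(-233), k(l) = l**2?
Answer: 501/2 ≈ 250.50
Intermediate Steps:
y(I) = -6*I/(1 + I) (y(I) = -3*(I + I)/(I + 1) = -3*2*I/(1 + I) = -6*I/(1 + I))
V = 297 (V = 8**2 - 1*(-233) = 64 + 233 = 297)
Z = -299/2 (Z = -1 + (-1*297)/2 = -1 + (1/2)*(-297) = -1 - 297/2 = -299/2 ≈ -149.50)
Z + (8 + (0 - y(-2)))**2 = -299/2 + (8 + (0 - (-6)*(-2)/(1 - 2)))**2 = -299/2 + (8 + (0 - (-6)*(-2)/(-1)))**2 = -299/2 + (8 + (0 - (-6)*(-2)*(-1)))**2 = -299/2 + (8 + (0 - 1*(-12)))**2 = -299/2 + (8 + (0 + 12))**2 = -299/2 + (8 + 12)**2 = -299/2 + 20**2 = -299/2 + 400 = 501/2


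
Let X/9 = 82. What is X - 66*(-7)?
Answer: 1200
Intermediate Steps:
X = 738 (X = 9*82 = 738)
X - 66*(-7) = 738 - 66*(-7) = 738 + 462 = 1200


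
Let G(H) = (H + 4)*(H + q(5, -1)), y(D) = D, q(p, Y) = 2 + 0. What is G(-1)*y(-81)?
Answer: -243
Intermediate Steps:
q(p, Y) = 2
G(H) = (2 + H)*(4 + H) (G(H) = (H + 4)*(H + 2) = (4 + H)*(2 + H) = (2 + H)*(4 + H))
G(-1)*y(-81) = (8 + (-1)² + 6*(-1))*(-81) = (8 + 1 - 6)*(-81) = 3*(-81) = -243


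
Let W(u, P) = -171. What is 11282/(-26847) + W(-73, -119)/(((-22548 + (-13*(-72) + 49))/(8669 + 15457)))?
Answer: 110515259696/578901861 ≈ 190.91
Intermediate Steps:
11282/(-26847) + W(-73, -119)/(((-22548 + (-13*(-72) + 49))/(8669 + 15457))) = 11282/(-26847) - 171*(8669 + 15457)/(-22548 + (-13*(-72) + 49)) = 11282*(-1/26847) - 171*24126/(-22548 + (936 + 49)) = -11282/26847 - 171*24126/(-22548 + 985) = -11282/26847 - 171/((-21563*1/24126)) = -11282/26847 - 171/(-21563/24126) = -11282/26847 - 171*(-24126/21563) = -11282/26847 + 4125546/21563 = 110515259696/578901861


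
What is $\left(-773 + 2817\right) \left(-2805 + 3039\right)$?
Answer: $478296$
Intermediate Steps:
$\left(-773 + 2817\right) \left(-2805 + 3039\right) = 2044 \cdot 234 = 478296$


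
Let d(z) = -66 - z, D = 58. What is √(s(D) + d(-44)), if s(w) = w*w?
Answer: √3342 ≈ 57.810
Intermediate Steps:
s(w) = w²
√(s(D) + d(-44)) = √(58² + (-66 - 1*(-44))) = √(3364 + (-66 + 44)) = √(3364 - 22) = √3342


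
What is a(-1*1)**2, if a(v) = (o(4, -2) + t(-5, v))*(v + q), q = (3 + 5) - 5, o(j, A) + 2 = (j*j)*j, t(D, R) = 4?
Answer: 17424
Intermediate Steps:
o(j, A) = -2 + j**3 (o(j, A) = -2 + (j*j)*j = -2 + j**2*j = -2 + j**3)
q = 3 (q = 8 - 5 = 3)
a(v) = 198 + 66*v (a(v) = ((-2 + 4**3) + 4)*(v + 3) = ((-2 + 64) + 4)*(3 + v) = (62 + 4)*(3 + v) = 66*(3 + v) = 198 + 66*v)
a(-1*1)**2 = (198 + 66*(-1*1))**2 = (198 + 66*(-1))**2 = (198 - 66)**2 = 132**2 = 17424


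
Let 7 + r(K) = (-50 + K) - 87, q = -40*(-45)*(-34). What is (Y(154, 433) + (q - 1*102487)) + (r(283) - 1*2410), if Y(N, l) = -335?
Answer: -166293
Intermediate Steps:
q = -61200 (q = 1800*(-34) = -61200)
r(K) = -144 + K (r(K) = -7 + ((-50 + K) - 87) = -7 + (-137 + K) = -144 + K)
(Y(154, 433) + (q - 1*102487)) + (r(283) - 1*2410) = (-335 + (-61200 - 1*102487)) + ((-144 + 283) - 1*2410) = (-335 + (-61200 - 102487)) + (139 - 2410) = (-335 - 163687) - 2271 = -164022 - 2271 = -166293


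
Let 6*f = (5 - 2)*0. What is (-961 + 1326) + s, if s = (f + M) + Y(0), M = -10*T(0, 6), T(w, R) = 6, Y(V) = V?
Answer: 305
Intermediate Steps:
f = 0 (f = ((5 - 2)*0)/6 = (3*0)/6 = (⅙)*0 = 0)
M = -60 (M = -10*6 = -60)
s = -60 (s = (0 - 60) + 0 = -60 + 0 = -60)
(-961 + 1326) + s = (-961 + 1326) - 60 = 365 - 60 = 305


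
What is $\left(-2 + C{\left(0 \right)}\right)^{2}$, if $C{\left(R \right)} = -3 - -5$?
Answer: $0$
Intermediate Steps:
$C{\left(R \right)} = 2$ ($C{\left(R \right)} = -3 + 5 = 2$)
$\left(-2 + C{\left(0 \right)}\right)^{2} = \left(-2 + 2\right)^{2} = 0^{2} = 0$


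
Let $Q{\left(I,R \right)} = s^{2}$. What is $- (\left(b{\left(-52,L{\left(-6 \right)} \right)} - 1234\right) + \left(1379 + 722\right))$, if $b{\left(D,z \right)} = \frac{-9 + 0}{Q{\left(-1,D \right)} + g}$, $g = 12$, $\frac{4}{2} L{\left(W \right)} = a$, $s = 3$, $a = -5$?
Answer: $- \frac{6066}{7} \approx -866.57$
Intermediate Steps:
$L{\left(W \right)} = - \frac{5}{2}$ ($L{\left(W \right)} = \frac{1}{2} \left(-5\right) = - \frac{5}{2}$)
$Q{\left(I,R \right)} = 9$ ($Q{\left(I,R \right)} = 3^{2} = 9$)
$b{\left(D,z \right)} = - \frac{3}{7}$ ($b{\left(D,z \right)} = \frac{-9 + 0}{9 + 12} = - \frac{9}{21} = \left(-9\right) \frac{1}{21} = - \frac{3}{7}$)
$- (\left(b{\left(-52,L{\left(-6 \right)} \right)} - 1234\right) + \left(1379 + 722\right)) = - (\left(- \frac{3}{7} - 1234\right) + \left(1379 + 722\right)) = - (- \frac{8641}{7} + 2101) = \left(-1\right) \frac{6066}{7} = - \frac{6066}{7}$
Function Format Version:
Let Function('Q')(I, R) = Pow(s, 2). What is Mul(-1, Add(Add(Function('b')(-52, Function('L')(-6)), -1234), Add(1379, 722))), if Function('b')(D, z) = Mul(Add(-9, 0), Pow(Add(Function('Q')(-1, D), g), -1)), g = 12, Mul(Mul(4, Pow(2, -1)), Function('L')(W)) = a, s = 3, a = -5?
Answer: Rational(-6066, 7) ≈ -866.57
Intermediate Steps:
Function('L')(W) = Rational(-5, 2) (Function('L')(W) = Mul(Rational(1, 2), -5) = Rational(-5, 2))
Function('Q')(I, R) = 9 (Function('Q')(I, R) = Pow(3, 2) = 9)
Function('b')(D, z) = Rational(-3, 7) (Function('b')(D, z) = Mul(Add(-9, 0), Pow(Add(9, 12), -1)) = Mul(-9, Pow(21, -1)) = Mul(-9, Rational(1, 21)) = Rational(-3, 7))
Mul(-1, Add(Add(Function('b')(-52, Function('L')(-6)), -1234), Add(1379, 722))) = Mul(-1, Add(Add(Rational(-3, 7), -1234), Add(1379, 722))) = Mul(-1, Add(Rational(-8641, 7), 2101)) = Mul(-1, Rational(6066, 7)) = Rational(-6066, 7)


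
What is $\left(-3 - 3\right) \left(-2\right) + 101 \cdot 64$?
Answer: $6476$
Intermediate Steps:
$\left(-3 - 3\right) \left(-2\right) + 101 \cdot 64 = \left(-6\right) \left(-2\right) + 6464 = 12 + 6464 = 6476$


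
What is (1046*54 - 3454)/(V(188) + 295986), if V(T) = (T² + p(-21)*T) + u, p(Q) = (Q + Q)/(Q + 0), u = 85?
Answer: 53030/331791 ≈ 0.15983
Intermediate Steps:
p(Q) = 2 (p(Q) = (2*Q)/Q = 2)
V(T) = 85 + T² + 2*T (V(T) = (T² + 2*T) + 85 = 85 + T² + 2*T)
(1046*54 - 3454)/(V(188) + 295986) = (1046*54 - 3454)/((85 + 188² + 2*188) + 295986) = (56484 - 3454)/((85 + 35344 + 376) + 295986) = 53030/(35805 + 295986) = 53030/331791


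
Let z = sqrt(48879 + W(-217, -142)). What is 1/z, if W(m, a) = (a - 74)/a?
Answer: sqrt(27378523)/1156839 ≈ 0.0045231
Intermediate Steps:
W(m, a) = (-74 + a)/a
z = 3*sqrt(27378523)/71 (z = sqrt(48879 + (-74 - 142)/(-142)) = sqrt(48879 - 1/142*(-216)) = sqrt(48879 + 108/71) = sqrt(3470517/71) = 3*sqrt(27378523)/71 ≈ 221.09)
1/z = 1/(3*sqrt(27378523)/71) = sqrt(27378523)/1156839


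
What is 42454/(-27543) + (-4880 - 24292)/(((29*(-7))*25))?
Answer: 588030346/139780725 ≈ 4.2068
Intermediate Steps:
42454/(-27543) + (-4880 - 24292)/(((29*(-7))*25)) = 42454*(-1/27543) - 29172/((-203*25)) = -42454/27543 - 29172/(-5075) = -42454/27543 - 29172*(-1/5075) = -42454/27543 + 29172/5075 = 588030346/139780725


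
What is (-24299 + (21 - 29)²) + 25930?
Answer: 1695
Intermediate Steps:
(-24299 + (21 - 29)²) + 25930 = (-24299 + (-8)²) + 25930 = (-24299 + 64) + 25930 = -24235 + 25930 = 1695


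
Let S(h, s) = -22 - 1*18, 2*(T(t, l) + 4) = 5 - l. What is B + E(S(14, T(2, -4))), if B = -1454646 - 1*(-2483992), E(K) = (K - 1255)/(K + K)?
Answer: 16469795/16 ≈ 1.0294e+6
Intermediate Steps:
T(t, l) = -3/2 - l/2 (T(t, l) = -4 + (5 - l)/2 = -4 + (5/2 - l/2) = -3/2 - l/2)
S(h, s) = -40 (S(h, s) = -22 - 18 = -40)
E(K) = (-1255 + K)/(2*K) (E(K) = (-1255 + K)/((2*K)) = (-1255 + K)*(1/(2*K)) = (-1255 + K)/(2*K))
B = 1029346 (B = -1454646 + 2483992 = 1029346)
B + E(S(14, T(2, -4))) = 1029346 + (½)*(-1255 - 40)/(-40) = 1029346 + (½)*(-1/40)*(-1295) = 1029346 + 259/16 = 16469795/16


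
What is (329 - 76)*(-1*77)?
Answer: -19481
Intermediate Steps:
(329 - 76)*(-1*77) = 253*(-77) = -19481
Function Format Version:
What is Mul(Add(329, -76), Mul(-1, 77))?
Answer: -19481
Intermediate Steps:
Mul(Add(329, -76), Mul(-1, 77)) = Mul(253, -77) = -19481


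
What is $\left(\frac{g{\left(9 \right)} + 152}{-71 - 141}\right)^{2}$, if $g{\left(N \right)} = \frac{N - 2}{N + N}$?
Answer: $\frac{7524049}{14561856} \approx 0.5167$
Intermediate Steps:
$g{\left(N \right)} = \frac{-2 + N}{2 N}$
$\left(\frac{g{\left(9 \right)} + 152}{-71 - 141}\right)^{2} = \left(\frac{\frac{-2 + 9}{2 \cdot 9} + 152}{-71 - 141}\right)^{2} = \left(\frac{\frac{1}{2} \cdot \frac{1}{9} \cdot 7 + 152}{-212}\right)^{2} = \left(\left(\frac{7}{18} + 152\right) \left(- \frac{1}{212}\right)\right)^{2} = \left(\frac{2743}{18} \left(- \frac{1}{212}\right)\right)^{2} = \left(- \frac{2743}{3816}\right)^{2} = \frac{7524049}{14561856}$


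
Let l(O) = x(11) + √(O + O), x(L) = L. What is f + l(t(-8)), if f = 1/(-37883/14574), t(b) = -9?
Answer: 402139/37883 + 3*I*√2 ≈ 10.615 + 4.2426*I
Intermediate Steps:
l(O) = 11 + √2*√O (l(O) = 11 + √(O + O) = 11 + √(2*O) = 11 + √2*√O)
f = -14574/37883 (f = 1/(-37883*1/14574) = 1/(-37883/14574) = -14574/37883 ≈ -0.38471)
f + l(t(-8)) = -14574/37883 + (11 + √2*√(-9)) = -14574/37883 + (11 + √2*(3*I)) = -14574/37883 + (11 + 3*I*√2) = 402139/37883 + 3*I*√2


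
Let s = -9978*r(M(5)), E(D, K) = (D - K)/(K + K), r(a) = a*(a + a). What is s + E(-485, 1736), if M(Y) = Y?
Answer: -1732183021/3472 ≈ -4.9890e+5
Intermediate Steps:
r(a) = 2*a² (r(a) = a*(2*a) = 2*a²)
E(D, K) = (D - K)/(2*K) (E(D, K) = (D - K)/((2*K)) = (D - K)*(1/(2*K)) = (D - K)/(2*K))
s = -498900 (s = -19956*5² = -19956*25 = -9978*50 = -498900)
s + E(-485, 1736) = -498900 + (½)*(-485 - 1*1736)/1736 = -498900 + (½)*(1/1736)*(-485 - 1736) = -498900 + (½)*(1/1736)*(-2221) = -498900 - 2221/3472 = -1732183021/3472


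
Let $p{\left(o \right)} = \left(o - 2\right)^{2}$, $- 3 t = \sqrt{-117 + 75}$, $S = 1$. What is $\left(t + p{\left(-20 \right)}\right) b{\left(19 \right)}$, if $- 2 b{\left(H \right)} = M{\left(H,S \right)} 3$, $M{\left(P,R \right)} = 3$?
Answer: $-2178 + \frac{3 i \sqrt{42}}{2} \approx -2178.0 + 9.7211 i$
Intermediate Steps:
$t = - \frac{i \sqrt{42}}{3}$ ($t = - \frac{\sqrt{-117 + 75}}{3} = - \frac{\sqrt{-42}}{3} = - \frac{i \sqrt{42}}{3} \approx - 2.1602 i$)
$b{\left(H \right)} = - \frac{9}{2}$ ($b{\left(H \right)} = - \frac{3 \cdot 3}{2} = \left(- \frac{1}{2}\right) 9 = - \frac{9}{2}$)
$p{\left(o \right)} = \left(-2 + o\right)^{2}$
$\left(t + p{\left(-20 \right)}\right) b{\left(19 \right)} = \left(- \frac{i \sqrt{42}}{3} + \left(-2 - 20\right)^{2}\right) \left(- \frac{9}{2}\right) = \left(- \frac{i \sqrt{42}}{3} + \left(-22\right)^{2}\right) \left(- \frac{9}{2}\right) = \left(- \frac{i \sqrt{42}}{3} + 484\right) \left(- \frac{9}{2}\right) = \left(484 - \frac{i \sqrt{42}}{3}\right) \left(- \frac{9}{2}\right) = -2178 + \frac{3 i \sqrt{42}}{2}$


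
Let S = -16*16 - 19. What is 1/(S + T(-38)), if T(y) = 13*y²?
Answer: 1/18497 ≈ 5.4063e-5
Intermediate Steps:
S = -275 (S = -256 - 19 = -275)
1/(S + T(-38)) = 1/(-275 + 13*(-38)²) = 1/(-275 + 13*1444) = 1/(-275 + 18772) = 1/18497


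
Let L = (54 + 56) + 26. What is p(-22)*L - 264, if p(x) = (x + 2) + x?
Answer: -5976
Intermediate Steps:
p(x) = 2 + 2*x (p(x) = (2 + x) + x = 2 + 2*x)
L = 136 (L = 110 + 26 = 136)
p(-22)*L - 264 = (2 + 2*(-22))*136 - 264 = (2 - 44)*136 - 264 = -42*136 - 264 = -5712 - 264 = -5976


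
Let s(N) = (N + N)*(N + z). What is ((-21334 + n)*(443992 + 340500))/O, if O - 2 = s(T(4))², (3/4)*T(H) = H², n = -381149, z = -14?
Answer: -12787660092258/3965009 ≈ -3.2251e+6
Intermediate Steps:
T(H) = 4*H²/3
s(N) = 2*N*(-14 + N) (s(N) = (N + N)*(N - 14) = (2*N)*(-14 + N) = 2*N*(-14 + N))
O = 7930018/81 (O = 2 + (2*((4/3)*4²)*(-14 + (4/3)*4²))² = 2 + (2*((4/3)*16)*(-14 + (4/3)*16))² = 2 + (2*(64/3)*(-14 + 64/3))² = 2 + (2*(64/3)*(22/3))² = 2 + (2816/9)² = 2 + 7929856/81 = 7930018/81 ≈ 97902.)
((-21334 + n)*(443992 + 340500))/O = ((-21334 - 381149)*(443992 + 340500))/(7930018/81) = -402483*784492*(81/7930018) = -315744693636*81/7930018 = -12787660092258/3965009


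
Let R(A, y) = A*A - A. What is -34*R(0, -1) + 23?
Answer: 23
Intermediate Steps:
R(A, y) = A² - A
-34*R(0, -1) + 23 = -0*(-1 + 0) + 23 = -0*(-1) + 23 = -34*0 + 23 = 0 + 23 = 23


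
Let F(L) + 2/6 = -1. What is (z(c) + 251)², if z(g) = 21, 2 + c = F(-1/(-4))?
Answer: 73984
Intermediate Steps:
F(L) = -4/3 (F(L) = -⅓ - 1 = -4/3)
c = -10/3 (c = -2 - 4/3 = -10/3 ≈ -3.3333)
(z(c) + 251)² = (21 + 251)² = 272² = 73984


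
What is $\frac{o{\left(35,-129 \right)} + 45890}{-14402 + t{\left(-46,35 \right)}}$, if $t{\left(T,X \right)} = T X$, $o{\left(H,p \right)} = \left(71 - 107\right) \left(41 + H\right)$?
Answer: $- \frac{21577}{8006} \approx -2.6951$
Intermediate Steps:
$o{\left(H,p \right)} = -1476 - 36 H$ ($o{\left(H,p \right)} = - 36 \left(41 + H\right) = -1476 - 36 H$)
$\frac{o{\left(35,-129 \right)} + 45890}{-14402 + t{\left(-46,35 \right)}} = \frac{\left(-1476 - 1260\right) + 45890}{-14402 - 1610} = \frac{-2736 + 45890}{-16012} = 43154 \left(- \frac{1}{16012}\right) = - \frac{21577}{8006}$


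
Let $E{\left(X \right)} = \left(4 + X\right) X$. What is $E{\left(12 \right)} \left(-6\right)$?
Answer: $-1152$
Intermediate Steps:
$E{\left(X \right)} = X \left(4 + X\right)$
$E{\left(12 \right)} \left(-6\right) = 12 \left(4 + 12\right) \left(-6\right) = 12 \cdot 16 \left(-6\right) = 192 \left(-6\right) = -1152$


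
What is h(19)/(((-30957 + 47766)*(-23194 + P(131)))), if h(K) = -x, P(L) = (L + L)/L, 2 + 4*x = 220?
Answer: 109/779668656 ≈ 1.3980e-7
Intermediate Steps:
x = 109/2 (x = -½ + (¼)*220 = -½ + 55 = 109/2 ≈ 54.500)
P(L) = 2 (P(L) = (2*L)/L = 2)
h(K) = -109/2 (h(K) = -1*109/2 = -109/2)
h(19)/(((-30957 + 47766)*(-23194 + P(131)))) = -109*1/((-30957 + 47766)*(-23194 + 2))/2 = -109/(2*(16809*(-23192))) = -109/2/(-389834328) = -109/2*(-1/389834328) = 109/779668656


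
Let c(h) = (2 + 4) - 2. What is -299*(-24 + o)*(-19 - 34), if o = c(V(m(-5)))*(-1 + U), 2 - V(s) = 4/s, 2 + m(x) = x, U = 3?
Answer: -253552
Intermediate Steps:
m(x) = -2 + x
V(s) = 2 - 4/s
c(h) = 4 (c(h) = 6 - 2 = 4)
o = 8 (o = 4*(-1 + 3) = 4*2 = 8)
-299*(-24 + o)*(-19 - 34) = -299*(-24 + 8)*(-19 - 34) = -(-4784)*(-53) = -299*848 = -253552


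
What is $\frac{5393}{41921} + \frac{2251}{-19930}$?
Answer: $\frac{13118319}{835485530} \approx 0.015701$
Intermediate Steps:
$\frac{5393}{41921} + \frac{2251}{-19930} = 5393 \cdot \frac{1}{41921} + 2251 \left(- \frac{1}{19930}\right) = \frac{5393}{41921} - \frac{2251}{19930} = \frac{13118319}{835485530}$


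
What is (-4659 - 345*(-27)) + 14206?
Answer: 18862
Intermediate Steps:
(-4659 - 345*(-27)) + 14206 = (-4659 + 9315) + 14206 = 4656 + 14206 = 18862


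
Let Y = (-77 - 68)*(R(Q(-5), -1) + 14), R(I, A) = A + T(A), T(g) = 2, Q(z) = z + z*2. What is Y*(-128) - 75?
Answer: 278325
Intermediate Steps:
Q(z) = 3*z (Q(z) = z + 2*z = 3*z)
R(I, A) = 2 + A (R(I, A) = A + 2 = 2 + A)
Y = -2175 (Y = (-77 - 68)*((2 - 1) + 14) = -145*(1 + 14) = -145*15 = -2175)
Y*(-128) - 75 = -2175*(-128) - 75 = 278400 - 75 = 278325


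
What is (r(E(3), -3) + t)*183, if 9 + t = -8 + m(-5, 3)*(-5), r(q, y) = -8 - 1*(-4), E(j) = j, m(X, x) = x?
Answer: -6588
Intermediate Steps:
r(q, y) = -4 (r(q, y) = -8 + 4 = -4)
t = -32 (t = -9 + (-8 + 3*(-5)) = -9 + (-8 - 15) = -9 - 23 = -32)
(r(E(3), -3) + t)*183 = (-4 - 32)*183 = -36*183 = -6588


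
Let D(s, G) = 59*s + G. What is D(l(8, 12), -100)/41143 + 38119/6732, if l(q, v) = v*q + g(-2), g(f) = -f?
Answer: 1606581241/276974676 ≈ 5.8005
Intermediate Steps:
l(q, v) = 2 + q*v (l(q, v) = v*q - 1*(-2) = q*v + 2 = 2 + q*v)
D(s, G) = G + 59*s
D(l(8, 12), -100)/41143 + 38119/6732 = (-100 + 59*(2 + 8*12))/41143 + 38119/6732 = (-100 + 59*(2 + 96))*(1/41143) + 38119*(1/6732) = (-100 + 59*98)*(1/41143) + 38119/6732 = (-100 + 5782)*(1/41143) + 38119/6732 = 5682*(1/41143) + 38119/6732 = 5682/41143 + 38119/6732 = 1606581241/276974676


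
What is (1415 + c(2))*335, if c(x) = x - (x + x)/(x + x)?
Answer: 474360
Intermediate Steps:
c(x) = -1 + x (c(x) = x - 2*x/(2*x) = x - 2*x*1/(2*x) = x - 1*1 = x - 1 = -1 + x)
(1415 + c(2))*335 = (1415 + (-1 + 2))*335 = (1415 + 1)*335 = 1416*335 = 474360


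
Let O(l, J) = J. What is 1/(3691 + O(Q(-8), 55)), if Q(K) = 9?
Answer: 1/3746 ≈ 0.00026695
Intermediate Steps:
1/(3691 + O(Q(-8), 55)) = 1/(3691 + 55) = 1/3746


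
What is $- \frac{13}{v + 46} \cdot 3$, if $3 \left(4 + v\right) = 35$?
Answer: $- \frac{117}{161} \approx -0.72671$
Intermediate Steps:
$v = \frac{23}{3}$ ($v = -4 + \frac{1}{3} \cdot 35 = -4 + \frac{35}{3} = \frac{23}{3} \approx 7.6667$)
$- \frac{13}{v + 46} \cdot 3 = - \frac{13}{\frac{23}{3} + 46} \cdot 3 = - \frac{13}{\frac{161}{3}} \cdot 3 = \left(-13\right) \frac{3}{161} \cdot 3 = \left(- \frac{39}{161}\right) 3 = - \frac{117}{161}$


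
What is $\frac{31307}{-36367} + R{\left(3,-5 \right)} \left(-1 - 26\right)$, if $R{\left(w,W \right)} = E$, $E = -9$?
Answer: $\frac{8805874}{36367} \approx 242.14$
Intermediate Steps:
$R{\left(w,W \right)} = -9$
$\frac{31307}{-36367} + R{\left(3,-5 \right)} \left(-1 - 26\right) = \frac{31307}{-36367} - 9 \left(-1 - 26\right) = 31307 \left(- \frac{1}{36367}\right) - -243 = - \frac{31307}{36367} + 243 = \frac{8805874}{36367}$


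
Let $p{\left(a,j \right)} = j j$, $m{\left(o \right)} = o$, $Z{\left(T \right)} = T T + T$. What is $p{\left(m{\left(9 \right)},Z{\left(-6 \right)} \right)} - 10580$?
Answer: $-9680$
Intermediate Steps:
$Z{\left(T \right)} = T + T^{2}$ ($Z{\left(T \right)} = T^{2} + T = T + T^{2}$)
$p{\left(a,j \right)} = j^{2}$
$p{\left(m{\left(9 \right)},Z{\left(-6 \right)} \right)} - 10580 = \left(- 6 \left(1 - 6\right)\right)^{2} - 10580 = \left(\left(-6\right) \left(-5\right)\right)^{2} - 10580 = 30^{2} - 10580 = 900 - 10580 = -9680$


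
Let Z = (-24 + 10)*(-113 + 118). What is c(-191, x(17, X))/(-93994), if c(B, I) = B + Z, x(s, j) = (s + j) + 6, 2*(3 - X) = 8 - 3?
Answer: 261/93994 ≈ 0.0027768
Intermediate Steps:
X = ½ (X = 3 - (8 - 3)/2 = 3 - ½*5 = 3 - 5/2 = ½ ≈ 0.50000)
x(s, j) = 6 + j + s (x(s, j) = (j + s) + 6 = 6 + j + s)
Z = -70 (Z = -14*5 = -70)
c(B, I) = -70 + B (c(B, I) = B - 70 = -70 + B)
c(-191, x(17, X))/(-93994) = (-70 - 191)/(-93994) = -261*(-1/93994) = 261/93994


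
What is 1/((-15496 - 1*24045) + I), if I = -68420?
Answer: -1/107961 ≈ -9.2626e-6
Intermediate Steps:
1/((-15496 - 1*24045) + I) = 1/((-15496 - 1*24045) - 68420) = 1/((-15496 - 24045) - 68420) = 1/(-39541 - 68420) = 1/(-107961) = -1/107961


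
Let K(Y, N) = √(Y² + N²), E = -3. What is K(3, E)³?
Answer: 54*√2 ≈ 76.368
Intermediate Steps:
K(Y, N) = √(N² + Y²)
K(3, E)³ = (√((-3)² + 3²))³ = (√(9 + 9))³ = (√18)³ = (3*√2)³ = 54*√2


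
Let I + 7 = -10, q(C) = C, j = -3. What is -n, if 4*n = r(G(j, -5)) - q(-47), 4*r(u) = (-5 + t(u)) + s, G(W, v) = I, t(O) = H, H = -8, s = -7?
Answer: -21/2 ≈ -10.500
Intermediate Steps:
t(O) = -8
I = -17 (I = -7 - 10 = -17)
G(W, v) = -17
r(u) = -5 (r(u) = ((-5 - 8) - 7)/4 = (-13 - 7)/4 = (¼)*(-20) = -5)
n = 21/2 (n = (-5 - 1*(-47))/4 = (-5 + 47)/4 = (¼)*42 = 21/2 ≈ 10.500)
-n = -1*21/2 = -21/2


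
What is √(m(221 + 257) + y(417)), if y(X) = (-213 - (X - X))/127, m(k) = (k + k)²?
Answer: √14740846693/127 ≈ 956.00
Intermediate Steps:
m(k) = 4*k² (m(k) = (2*k)² = 4*k²)
y(X) = -213/127 (y(X) = (-213 - 1*0)*(1/127) = (-213 + 0)*(1/127) = -213*1/127 = -213/127)
√(m(221 + 257) + y(417)) = √(4*(221 + 257)² - 213/127) = √(4*478² - 213/127) = √(4*228484 - 213/127) = √(913936 - 213/127) = √(116069659/127) = √14740846693/127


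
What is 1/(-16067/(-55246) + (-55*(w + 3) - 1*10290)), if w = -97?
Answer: -55246/282843453 ≈ -0.00019532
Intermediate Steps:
1/(-16067/(-55246) + (-55*(w + 3) - 1*10290)) = 1/(-16067/(-55246) + (-55*(-97 + 3) - 1*10290)) = 1/(-16067*(-1/55246) + (-55*(-94) - 10290)) = 1/(16067/55246 + (5170 - 10290)) = 1/(16067/55246 - 5120) = 1/(-282843453/55246) = -55246/282843453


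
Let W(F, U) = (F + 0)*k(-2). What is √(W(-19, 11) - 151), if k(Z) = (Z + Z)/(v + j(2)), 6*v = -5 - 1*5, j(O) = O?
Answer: √77 ≈ 8.7750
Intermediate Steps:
v = -5/3 (v = (-5 - 1*5)/6 = (-5 - 5)/6 = (⅙)*(-10) = -5/3 ≈ -1.6667)
k(Z) = 6*Z (k(Z) = (Z + Z)/(-5/3 + 2) = (2*Z)/(⅓) = (2*Z)*3 = 6*Z)
W(F, U) = -12*F (W(F, U) = (F + 0)*(6*(-2)) = F*(-12) = -12*F)
√(W(-19, 11) - 151) = √(-12*(-19) - 151) = √(228 - 151) = √77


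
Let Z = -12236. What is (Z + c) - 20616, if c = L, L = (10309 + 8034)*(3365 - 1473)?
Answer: 34672104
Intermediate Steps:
L = 34704956 (L = 18343*1892 = 34704956)
c = 34704956
(Z + c) - 20616 = (-12236 + 34704956) - 20616 = 34692720 - 20616 = 34672104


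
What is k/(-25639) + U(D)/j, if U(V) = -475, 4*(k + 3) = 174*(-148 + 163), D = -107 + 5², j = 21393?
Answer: -52146557/1096990254 ≈ -0.047536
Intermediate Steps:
D = -82 (D = -107 + 25 = -82)
k = 1299/2 (k = -3 + (174*(-148 + 163))/4 = -3 + (174*15)/4 = -3 + (¼)*2610 = -3 + 1305/2 = 1299/2 ≈ 649.50)
k/(-25639) + U(D)/j = (1299/2)/(-25639) - 475/21393 = (1299/2)*(-1/25639) - 475*1/21393 = -1299/51278 - 475/21393 = -52146557/1096990254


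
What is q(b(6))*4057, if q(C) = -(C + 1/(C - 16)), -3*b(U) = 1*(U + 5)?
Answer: 2669506/177 ≈ 15082.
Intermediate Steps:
b(U) = -5/3 - U/3 (b(U) = -(U + 5)/3 = -(5 + U)/3 = -5/3 - U/3)
q(C) = -C - 1/(-16 + C) (q(C) = -(C + 1/(-16 + C)) = -C - 1/(-16 + C))
q(b(6))*4057 = ((-1 - (-5/3 - ⅓*6)² + 16*(-5/3 - ⅓*6))/(-16 + (-5/3 - ⅓*6)))*4057 = ((-1 - (-5/3 - 2)² + 16*(-5/3 - 2))/(-16 + (-5/3 - 2)))*4057 = ((-1 - (-11/3)² + 16*(-11/3))/(-16 - 11/3))*4057 = ((-1 - 1*121/9 - 176/3)/(-59/3))*4057 = -3*(-1 - 121/9 - 176/3)/59*4057 = -3/59*(-658/9)*4057 = (658/177)*4057 = 2669506/177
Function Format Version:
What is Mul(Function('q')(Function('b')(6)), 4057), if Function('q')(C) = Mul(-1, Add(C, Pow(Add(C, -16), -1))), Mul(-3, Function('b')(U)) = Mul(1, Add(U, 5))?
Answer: Rational(2669506, 177) ≈ 15082.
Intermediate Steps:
Function('b')(U) = Add(Rational(-5, 3), Mul(Rational(-1, 3), U)) (Function('b')(U) = Mul(Rational(-1, 3), Mul(1, Add(U, 5))) = Mul(Rational(-1, 3), Mul(1, Add(5, U))) = Mul(Rational(-1, 3), Add(5, U)) = Add(Rational(-5, 3), Mul(Rational(-1, 3), U)))
Function('q')(C) = Add(Mul(-1, C), Mul(-1, Pow(Add(-16, C), -1))) (Function('q')(C) = Mul(-1, Add(C, Pow(Add(-16, C), -1))) = Add(Mul(-1, C), Mul(-1, Pow(Add(-16, C), -1))))
Mul(Function('q')(Function('b')(6)), 4057) = Mul(Mul(Pow(Add(-16, Add(Rational(-5, 3), Mul(Rational(-1, 3), 6))), -1), Add(-1, Mul(-1, Pow(Add(Rational(-5, 3), Mul(Rational(-1, 3), 6)), 2)), Mul(16, Add(Rational(-5, 3), Mul(Rational(-1, 3), 6))))), 4057) = Mul(Mul(Pow(Add(-16, Add(Rational(-5, 3), -2)), -1), Add(-1, Mul(-1, Pow(Add(Rational(-5, 3), -2), 2)), Mul(16, Add(Rational(-5, 3), -2)))), 4057) = Mul(Mul(Pow(Add(-16, Rational(-11, 3)), -1), Add(-1, Mul(-1, Pow(Rational(-11, 3), 2)), Mul(16, Rational(-11, 3)))), 4057) = Mul(Mul(Pow(Rational(-59, 3), -1), Add(-1, Mul(-1, Rational(121, 9)), Rational(-176, 3))), 4057) = Mul(Mul(Rational(-3, 59), Add(-1, Rational(-121, 9), Rational(-176, 3))), 4057) = Mul(Mul(Rational(-3, 59), Rational(-658, 9)), 4057) = Mul(Rational(658, 177), 4057) = Rational(2669506, 177)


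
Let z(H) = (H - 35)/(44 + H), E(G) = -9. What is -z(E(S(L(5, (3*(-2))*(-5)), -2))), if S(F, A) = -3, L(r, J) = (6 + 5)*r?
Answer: 44/35 ≈ 1.2571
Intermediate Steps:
L(r, J) = 11*r
z(H) = (-35 + H)/(44 + H)
-z(E(S(L(5, (3*(-2))*(-5)), -2))) = -(-35 - 9)/(44 - 9) = -(-44)/35 = -1*(-44/35) = 44/35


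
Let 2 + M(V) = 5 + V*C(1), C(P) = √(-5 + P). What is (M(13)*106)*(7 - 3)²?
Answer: 5088 + 44096*I ≈ 5088.0 + 44096.0*I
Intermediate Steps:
M(V) = 3 + 2*I*V (M(V) = -2 + (5 + V*√(-5 + 1)) = -2 + (5 + V*√(-4)) = -2 + (5 + V*(2*I)) = -2 + (5 + 2*I*V) = 3 + 2*I*V)
(M(13)*106)*(7 - 3)² = ((3 + 2*I*13)*106)*(7 - 3)² = ((3 + 26*I)*106)*4² = (318 + 2756*I)*16 = 5088 + 44096*I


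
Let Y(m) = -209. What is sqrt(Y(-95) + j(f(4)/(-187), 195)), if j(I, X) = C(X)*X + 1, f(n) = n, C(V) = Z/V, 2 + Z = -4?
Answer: I*sqrt(214) ≈ 14.629*I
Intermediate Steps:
Z = -6 (Z = -2 - 4 = -6)
C(V) = -6/V
j(I, X) = -5 (j(I, X) = (-6/X)*X + 1 = -6 + 1 = -5)
sqrt(Y(-95) + j(f(4)/(-187), 195)) = sqrt(-209 - 5) = sqrt(-214) = I*sqrt(214)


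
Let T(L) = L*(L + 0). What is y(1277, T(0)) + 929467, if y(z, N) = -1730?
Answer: 927737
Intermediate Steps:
T(L) = L² (T(L) = L*L = L²)
y(1277, T(0)) + 929467 = -1730 + 929467 = 927737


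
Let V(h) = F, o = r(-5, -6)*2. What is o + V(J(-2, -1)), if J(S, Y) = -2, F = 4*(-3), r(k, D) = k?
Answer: -22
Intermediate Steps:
F = -12
o = -10 (o = -5*2 = -10)
V(h) = -12
o + V(J(-2, -1)) = -10 - 12 = -22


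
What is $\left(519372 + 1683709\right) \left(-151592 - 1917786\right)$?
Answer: $-4559007353618$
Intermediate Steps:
$\left(519372 + 1683709\right) \left(-151592 - 1917786\right) = 2203081 \left(-2069378\right) = -4559007353618$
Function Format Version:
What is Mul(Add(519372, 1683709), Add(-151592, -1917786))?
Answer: -4559007353618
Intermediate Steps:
Mul(Add(519372, 1683709), Add(-151592, -1917786)) = Mul(2203081, -2069378) = -4559007353618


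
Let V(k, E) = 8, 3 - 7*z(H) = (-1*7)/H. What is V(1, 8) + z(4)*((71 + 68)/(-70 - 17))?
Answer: 16847/2436 ≈ 6.9158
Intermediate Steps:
z(H) = 3/7 + 1/H (z(H) = 3/7 - (-1*7)/(7*H) = 3/7 - (-1)/H = 3/7 + 1/H)
V(1, 8) + z(4)*((71 + 68)/(-70 - 17)) = 8 + (3/7 + 1/4)*((71 + 68)/(-70 - 17)) = 8 + (3/7 + ¼)*(139/(-87)) = 8 + 19*(139*(-1/87))/28 = 8 + (19/28)*(-139/87) = 8 - 2641/2436 = 16847/2436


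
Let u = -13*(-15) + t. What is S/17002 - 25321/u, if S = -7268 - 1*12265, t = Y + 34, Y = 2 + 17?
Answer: -217675913/2108248 ≈ -103.25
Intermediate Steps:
Y = 19
t = 53 (t = 19 + 34 = 53)
S = -19533 (S = -7268 - 12265 = -19533)
u = 248 (u = -13*(-15) + 53 = 195 + 53 = 248)
S/17002 - 25321/u = -19533/17002 - 25321/248 = -217675913/2108248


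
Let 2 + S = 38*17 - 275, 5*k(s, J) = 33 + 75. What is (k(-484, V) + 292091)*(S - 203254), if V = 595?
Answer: -59265264851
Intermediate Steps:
k(s, J) = 108/5 (k(s, J) = (33 + 75)/5 = (1/5)*108 = 108/5)
S = 369 (S = -2 + (38*17 - 275) = -2 + (646 - 275) = -2 + 371 = 369)
(k(-484, V) + 292091)*(S - 203254) = (108/5 + 292091)*(369 - 203254) = (1460563/5)*(-202885) = -59265264851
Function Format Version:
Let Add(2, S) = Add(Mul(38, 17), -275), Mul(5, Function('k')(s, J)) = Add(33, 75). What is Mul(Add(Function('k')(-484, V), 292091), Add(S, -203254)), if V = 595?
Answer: -59265264851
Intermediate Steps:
Function('k')(s, J) = Rational(108, 5) (Function('k')(s, J) = Mul(Rational(1, 5), Add(33, 75)) = Mul(Rational(1, 5), 108) = Rational(108, 5))
S = 369 (S = Add(-2, Add(Mul(38, 17), -275)) = Add(-2, Add(646, -275)) = Add(-2, 371) = 369)
Mul(Add(Function('k')(-484, V), 292091), Add(S, -203254)) = Mul(Add(Rational(108, 5), 292091), Add(369, -203254)) = Mul(Rational(1460563, 5), -202885) = -59265264851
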